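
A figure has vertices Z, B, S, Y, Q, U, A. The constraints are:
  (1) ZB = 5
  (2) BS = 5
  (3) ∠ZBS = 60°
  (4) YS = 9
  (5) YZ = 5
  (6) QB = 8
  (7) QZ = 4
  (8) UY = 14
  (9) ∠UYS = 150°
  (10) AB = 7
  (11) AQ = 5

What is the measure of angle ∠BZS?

Step 1: By the law of cosines on triangle ZBS: ZS² = 5² + 5² − 2·5·5·cos(60°) = 25, so ZS = 5.
Step 2: By the inverse law of cosines on triangle BZS: cos(∠BZS) = (5² + 5² − 5²) / (2·5·5) = 25/50 = 0.5, so ∠BZS = 60°.

Therefore, the measure of angle ∠BZS = 60°.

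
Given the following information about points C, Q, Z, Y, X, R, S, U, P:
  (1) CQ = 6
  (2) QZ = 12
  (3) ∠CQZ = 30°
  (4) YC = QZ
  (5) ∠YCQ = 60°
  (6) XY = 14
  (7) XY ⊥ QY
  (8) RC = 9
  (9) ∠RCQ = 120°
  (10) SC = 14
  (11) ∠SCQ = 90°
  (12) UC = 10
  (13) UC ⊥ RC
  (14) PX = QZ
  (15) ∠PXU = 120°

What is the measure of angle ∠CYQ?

From the given relations: YC = QZ = 12.
Step 1: By the law of cosines on triangle YCQ: YQ² = 12² + 6² − 2·12·6·cos(60°) = 108, so YQ = 6·√3.
Step 2: By the inverse law of cosines on triangle CYQ: cos(∠CYQ) = (12² + (6·√3)² − 6²) / (2·12·6·√3) = 216/249.42 = 0.866, so ∠CYQ = 30°.

Therefore, the measure of angle ∠CYQ = 30°.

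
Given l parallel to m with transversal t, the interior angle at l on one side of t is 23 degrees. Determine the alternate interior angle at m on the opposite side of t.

Alternate interior angles formed by parallel lines and a transversal are equal.
The given angle is 23 degrees.
The alternate interior angle = 23 degrees.

23 degrees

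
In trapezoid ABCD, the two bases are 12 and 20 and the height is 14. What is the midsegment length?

The midsegment of a trapezoid = (base1 + base2) / 2
midsegment = (12 + 20) / 2
midsegment = 32 / 2
midsegment = 16

16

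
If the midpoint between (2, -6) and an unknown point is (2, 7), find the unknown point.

Using the midpoint formula: M = ((x1 + x2)/2, (y1 + y2)/2)
We know M = (2, 7) and L = (2, -6)
For x: 2 = (2 + x2)/2, so x2 = 2*2 - 2 = 2
For y: 7 = (-6 + y2)/2, so y2 = 2*7 - -6 = 20
J = (2, 20)

(2, 20)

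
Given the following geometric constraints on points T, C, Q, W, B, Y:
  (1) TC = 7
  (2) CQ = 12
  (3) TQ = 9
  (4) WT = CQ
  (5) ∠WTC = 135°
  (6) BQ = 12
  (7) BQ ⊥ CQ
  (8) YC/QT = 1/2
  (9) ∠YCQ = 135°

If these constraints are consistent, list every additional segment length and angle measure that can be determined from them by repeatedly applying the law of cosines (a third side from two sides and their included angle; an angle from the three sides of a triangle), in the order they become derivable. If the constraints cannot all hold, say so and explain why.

The constraints are consistent. Derivable facts, in order:
After 1 step:
- CB = 12·√2
- CW ≈ 17.66
- QY ≈ 15.51
- ∠CQT = 35.43°
- ∠CTQ = 96.38°
- ∠QCT = 48.19°
After 2 steps:
- ∠BCQ = 45°
- ∠CBQ = 45°
- ∠CQY = 11.84°
- ∠CWT = 16.28°
- ∠CYQ = 33.16°
- ∠TCW = 28.72°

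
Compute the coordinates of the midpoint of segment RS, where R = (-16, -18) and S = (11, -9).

M = ((x₁ + x₂)/2, (y₁ + y₂)/2)
= ((-16 + 11)/2, (-18 + -9)/2)
= (-5/2, -27/2) = (-5/2, -27/2)

(-5/2, -27/2)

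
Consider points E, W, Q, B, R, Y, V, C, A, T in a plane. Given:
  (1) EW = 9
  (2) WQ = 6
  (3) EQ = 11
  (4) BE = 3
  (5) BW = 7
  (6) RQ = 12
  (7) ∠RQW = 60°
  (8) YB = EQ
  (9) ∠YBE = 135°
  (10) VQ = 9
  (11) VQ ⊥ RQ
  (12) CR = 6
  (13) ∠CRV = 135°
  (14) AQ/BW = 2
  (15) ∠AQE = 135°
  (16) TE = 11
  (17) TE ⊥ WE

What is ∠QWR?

Step 1: By the law of cosines on triangle WQR: WR² = 6² + 12² − 2·6·12·cos(60°) = 108, so WR = 6·√3.
Step 2: By the inverse law of cosines on triangle QWR: cos(∠QWR) = (6² + (6·√3)² − 12²) / (2·6·6·√3) = 0/124.71 = 0, so ∠QWR = 90°.

Therefore, the measure of angle ∠QWR = 90°.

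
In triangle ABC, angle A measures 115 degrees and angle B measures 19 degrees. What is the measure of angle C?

By the triangle angle sum property, the three interior angles of any triangle add up to 180°.
We know angle A = 115° and angle B = 19°, so their sum is 134°.
Therefore angle C = 180° - 134° = 46°.

46 degrees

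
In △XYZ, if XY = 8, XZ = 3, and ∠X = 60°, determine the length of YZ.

When two sides and the included angle are known, the law of cosines gives the third side.
c^2 = a^2 + b^2 - 2ab cos(C) generalizes the Pythagorean theorem to non-right triangles.
Here: YZ^2 = 64 + 9 - 48*(1/2) = 49
YZ = 7

7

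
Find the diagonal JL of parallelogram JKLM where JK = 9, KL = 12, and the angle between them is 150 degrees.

The diagonal of a parallelogram can be found by treating two adjacent sides and the diagonal as a triangle.
Applying the law of cosines with sides 9, 12 and included angle 150°:
d^2 = 81 + 144 - 216*cos(150°) = 108*sqrt(3) + 225
d = 3*sqrt(12*sqrt(3) + 25)

3*sqrt(12*sqrt(3) + 25)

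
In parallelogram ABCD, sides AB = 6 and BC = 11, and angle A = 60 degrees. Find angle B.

In a parallelogram, consecutive angles are supplementary (sum to 180°).
angle B = 180 - angle A
angle B = 180 - 60
angle B = 120 degrees

120 degrees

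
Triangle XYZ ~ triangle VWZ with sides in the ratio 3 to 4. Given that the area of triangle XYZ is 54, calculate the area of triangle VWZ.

For similar figures, the area ratio equals the square of the side ratio.
Side ratio (XYZ to VWZ) = 3:4, so area ratio = 3^2:4^2 = 9:16.
If the area of XYZ is 54, then the area of VWZ = 54 * (16/9) = 96.

96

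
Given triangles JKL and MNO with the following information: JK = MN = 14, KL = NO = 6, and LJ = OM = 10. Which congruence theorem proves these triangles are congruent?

The given information provides:
JK = MN = 14, KL = NO = 6, and LJ = OM = 10
This matches the SSS congruence theorem.
All three pairs of corresponding sides are equal (Side-Side-Side).

SSS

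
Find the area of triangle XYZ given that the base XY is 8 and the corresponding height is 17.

Area = (1/2)(8)(17) = 68

68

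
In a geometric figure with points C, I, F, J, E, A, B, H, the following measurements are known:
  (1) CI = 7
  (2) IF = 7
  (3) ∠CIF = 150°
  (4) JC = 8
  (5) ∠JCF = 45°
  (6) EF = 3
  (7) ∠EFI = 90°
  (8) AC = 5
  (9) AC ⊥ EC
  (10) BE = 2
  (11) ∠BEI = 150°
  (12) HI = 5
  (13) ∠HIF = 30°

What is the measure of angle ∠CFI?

Step 1: By the law of cosines on triangle FIC: FC² = 7² + 7² − 2·7·7·cos(150°) = 182.87, so FC ≈ 13.52.
Step 2: By the inverse law of cosines on triangle CFI: cos(∠CFI) = (13.52² + 7² − 7²) / (2·13.52·7) = 182.87/189.32 = 0.9659, so ∠CFI = 15°.

Therefore, the measure of angle ∠CFI = 15°.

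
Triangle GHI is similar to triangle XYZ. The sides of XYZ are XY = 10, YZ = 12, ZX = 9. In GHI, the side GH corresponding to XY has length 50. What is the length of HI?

Since the triangles are similar, the ratio of corresponding sides is constant.
Scale factor k = GH / XY = 50 / 10 = 5
HI = k * YZ = 5 * 12 = 60

60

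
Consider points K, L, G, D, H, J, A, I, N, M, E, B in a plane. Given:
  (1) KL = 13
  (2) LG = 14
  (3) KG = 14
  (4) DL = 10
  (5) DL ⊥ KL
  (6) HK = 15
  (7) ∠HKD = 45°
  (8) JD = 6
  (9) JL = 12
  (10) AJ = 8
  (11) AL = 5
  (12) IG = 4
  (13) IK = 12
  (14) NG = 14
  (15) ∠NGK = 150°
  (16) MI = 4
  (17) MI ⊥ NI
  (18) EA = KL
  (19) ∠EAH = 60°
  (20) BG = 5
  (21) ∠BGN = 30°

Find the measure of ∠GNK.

Step 1: By the law of cosines on triangle NGK: NK² = 14² + 14² − 2·14·14·cos(150°) = 731.48, so NK ≈ 27.05.
Step 2: By the inverse law of cosines on triangle GNK: cos(∠GNK) = (14² + 27.05² − 14²) / (2·14·27.05) = 731.48/757.29 = 0.9659, so ∠GNK = 15°.

Therefore, the measure of angle ∠GNK = 15°.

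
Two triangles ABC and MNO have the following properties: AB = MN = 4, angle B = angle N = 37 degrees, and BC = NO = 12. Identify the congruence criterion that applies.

The given information provides:
AB = MN = 4, angle B = angle N = 37 degrees, and BC = NO = 12
This matches the SAS congruence theorem.
Two pairs of corresponding sides and the included angle are equal (Side-Angle-Side).

SAS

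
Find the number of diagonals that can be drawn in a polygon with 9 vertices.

The number of diagonals in an n-gon is n(n - 3)/2.
For n = 9: 9(9 - 3)/2 = 9 × 6 / 2 = 27.

27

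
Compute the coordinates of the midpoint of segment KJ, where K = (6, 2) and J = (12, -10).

The midpoint is the average of the coordinates:
x: (6 + 12)/2 = 9
y: (2 + -10)/2 = -4
Midpoint = (9, -4)

(9, -4)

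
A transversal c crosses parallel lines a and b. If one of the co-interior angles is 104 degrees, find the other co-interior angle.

Co-interior (same-side interior) angles are between the parallel lines on the same side of the transversal.
Unlike corresponding or alternate interior angles, they are supplementary rather than equal.
So the angle = 180 - 104 = 76 degrees.

76 degrees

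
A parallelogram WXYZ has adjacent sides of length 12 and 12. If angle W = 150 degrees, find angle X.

Consecutive angles are supplementary: angle X = 180 - 150 = 30 degrees.

30 degrees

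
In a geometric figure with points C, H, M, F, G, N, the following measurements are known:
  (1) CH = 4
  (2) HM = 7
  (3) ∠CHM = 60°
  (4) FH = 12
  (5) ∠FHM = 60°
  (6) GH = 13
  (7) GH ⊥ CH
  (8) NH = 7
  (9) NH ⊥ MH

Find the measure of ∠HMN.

Step 1: By the law of cosines on triangle MHN: MN² = 7² + 7² − 2·7·7·cos(90°) = 98, so MN = 7·√2.
Step 2: By the inverse law of cosines on triangle HMN: cos(∠HMN) = (7² + (7·√2)² − 7²) / (2·7·7·√2) = 98/138.59 = 0.7071, so ∠HMN = 45°.

Therefore, the measure of angle ∠HMN = 45°.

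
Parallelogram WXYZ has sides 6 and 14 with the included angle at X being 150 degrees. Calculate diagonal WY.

The diagonal of a parallelogram can be found by treating two adjacent sides and the diagonal as a triangle.
Applying the law of cosines with sides 6, 14 and included angle 150°:
d^2 = 36 + 196 - 168*cos(150°) = 84*sqrt(3) + 232
d = 2*sqrt(21*sqrt(3) + 58)

2*sqrt(21*sqrt(3) + 58)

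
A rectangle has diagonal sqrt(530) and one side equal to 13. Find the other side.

Using the Pythagorean theorem: d^2 = a^2 + b^2
b^2 = d^2 - a^2
b^2 = 530 - 169
b^2 = 361
b = sqrt(361) = 19

19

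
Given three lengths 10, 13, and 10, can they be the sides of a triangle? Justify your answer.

Check all three triangle inequalities:
10 + 13 = 23 > 10 ✓
10 + 10 = 20 > 13 ✓
13 + 10 = 23 > 10 ✓
All conditions hold, so these sides form a valid triangle.

Yes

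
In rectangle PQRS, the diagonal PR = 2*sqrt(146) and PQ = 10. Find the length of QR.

Using the Pythagorean theorem: d^2 = a^2 + b^2
b^2 = d^2 - a^2
b^2 = 584 - 100
b^2 = 484
b = sqrt(484) = 22

22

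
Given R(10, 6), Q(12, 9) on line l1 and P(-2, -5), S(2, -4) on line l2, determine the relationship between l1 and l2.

Slope of line 1: m1 = (9 - 6)/(12 - 10) = 3/2 = 3/2
Slope of line 2: m2 = (-4 - -5)/(2 - -2) = 1/4 = 1/4
m1 != m2 (3/2 != 1/4), so not parallel.
m1 * m2 = (3/2) * (1/4) = 3/8 != -1, so not perpendicular.
The lines are neither parallel nor perpendicular.

Neither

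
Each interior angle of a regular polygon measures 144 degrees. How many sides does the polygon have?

Exterior angle = 180 - 144 = 36. n = 360 / 36 = 10.

10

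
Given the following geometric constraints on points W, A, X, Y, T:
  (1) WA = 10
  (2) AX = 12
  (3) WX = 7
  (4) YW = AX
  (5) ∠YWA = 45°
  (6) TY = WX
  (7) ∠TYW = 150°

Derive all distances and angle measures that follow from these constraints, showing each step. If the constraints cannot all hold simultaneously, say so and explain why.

The constraints are consistent.

From the given relations:
  YW = AX = 12
  TY = WX = 7

Step 1: From WY = 12, YT = 7, and ∠WYT = 150°, by the law of cosines:
  WT² = WY² + YT² - 2·WY·YT·cos(150°) = 144 + 49 + 145.5 = 338.5
  WT ≈ 18.4

Step 2: From AW = 10, WY = 12, and ∠AWY = 45°, by the law of cosines:
  AY² = AW² + WY² - 2·AW·WY·cos(45°) = 100 + 144 - 169.7 = 74.29
  AY ≈ 8.62

Step 3: From WA = 10, WX = 7, AX = 12, by the inverse law of cosines:
  cos(∠AWX) = (WA² + WX² - AX²) / (2·WA·WX)
  ∠AWX = 87.95°

Step 4: From AW = 10, AX = 12, WX = 7, by the inverse law of cosines:
  cos(∠WAX) = (AW² + AX² - WX²) / (2·AW·AX)
  ∠WAX = 35.66°

Step 5: From XA = 12, XW = 7, AW = 10, by the inverse law of cosines:
  cos(∠AXW) = (XA² + XW² - AW²) / (2·XA·XW)
  ∠AXW = 56.39°

Step 6: From WT = 18.4, WY = 12, TY = 7, by the inverse law of cosines:
  cos(∠TWY) = (WT² + WY² - TY²) / (2·WT·WY)
  ∠TWY = 10.97°

Step 7: From AW = 10, AY = 8.62, WY = 12, by the inverse law of cosines:
  cos(∠WAY) = (AW² + AY² - WY²) / (2·AW·AY)
  ∠WAY = 79.88°

Step 8: From YA = 8.62, YW = 12, AW = 10, by the inverse law of cosines:
  cos(∠AYW) = (YA² + YW² - AW²) / (2·YA·YW)
  ∠AYW = 55.12°

Step 9: From TW = 18.4, TY = 7, WY = 12, by the inverse law of cosines:
  cos(∠WTY) = (TW² + TY² - WY²) / (2·TW·TY)
  ∠WTY = 19.03°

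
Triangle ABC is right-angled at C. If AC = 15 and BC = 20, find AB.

In a right triangle, the square of the hypotenuse equals the sum of the squares of the two legs.
The legs are 15 and 20, so the hypotenuse = sqrt(225 + 400) = sqrt(625) = 25.

25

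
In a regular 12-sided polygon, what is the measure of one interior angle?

Each interior angle of a regular n-gon is (n - 2) * 180 / n.
For n = 12: (12 - 2) * 180 / 12 = 1800/12 = 150 degrees.

150 degrees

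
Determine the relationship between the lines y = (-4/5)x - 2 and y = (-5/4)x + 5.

Slope of line 1: m1 = -4/5
Slope of line 2: m2 = -5/4
m1 != m2 and m1*m2 = 1 != -1. Neither.

Neither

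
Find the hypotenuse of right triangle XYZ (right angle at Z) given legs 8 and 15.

In a right triangle, the square of the hypotenuse equals the sum of the squares of the two legs.
The legs are 8 and 15, so the hypotenuse = sqrt(64 + 225) = sqrt(289) = 17.

17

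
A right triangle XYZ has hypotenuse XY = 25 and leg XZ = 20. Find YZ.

Rearranging the Pythagorean theorem to solve for the unknown leg:
leg^2 = hypotenuse^2 - known_leg^2 = 625 - 400 = 225
leg = sqrt(225) = 15.

15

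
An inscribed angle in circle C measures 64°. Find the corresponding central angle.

By the inscribed angle theorem, the central angle is twice the inscribed angle.
Central angle = 2 × 64° = 128°

128°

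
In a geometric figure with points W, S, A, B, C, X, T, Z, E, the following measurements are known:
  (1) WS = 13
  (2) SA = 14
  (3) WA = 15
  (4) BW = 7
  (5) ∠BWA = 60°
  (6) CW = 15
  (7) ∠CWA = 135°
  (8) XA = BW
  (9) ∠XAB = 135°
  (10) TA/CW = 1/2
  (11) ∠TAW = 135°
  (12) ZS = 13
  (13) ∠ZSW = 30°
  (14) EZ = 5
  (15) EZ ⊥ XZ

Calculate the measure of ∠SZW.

Step 1: By the law of cosines on triangle ZSW: ZW² = 13² + 13² − 2·13·13·cos(30°) = 45.28, so ZW ≈ 6.73.
Step 2: By the inverse law of cosines on triangle SZW: cos(∠SZW) = (13² + 6.73² − 13²) / (2·13·6.73) = 45.28/174.96 = 0.2588, so ∠SZW = 75°.

Therefore, the measure of angle ∠SZW = 75°.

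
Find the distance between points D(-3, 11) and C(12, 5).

The horizontal distance is |12 - -3| = 15 and the vertical distance is |5 - 11| = 6.
By the Pythagorean theorem, d = sqrt(15^2 + 6^2) = sqrt(261) = 3*sqrt(29).

3*sqrt(29)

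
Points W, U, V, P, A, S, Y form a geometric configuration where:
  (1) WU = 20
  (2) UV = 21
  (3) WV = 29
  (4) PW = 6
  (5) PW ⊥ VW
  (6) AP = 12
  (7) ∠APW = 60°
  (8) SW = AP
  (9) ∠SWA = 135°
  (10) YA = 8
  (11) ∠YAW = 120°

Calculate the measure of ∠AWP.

Step 1: By the law of cosines on triangle WPA: WA² = 6² + 12² − 2·6·12·cos(60°) = 108, so WA = 6·√3.
Step 2: By the inverse law of cosines on triangle AWP: cos(∠AWP) = ((6·√3)² + 6² − 12²) / (2·6·√3·6) = 0/124.71 = 0, so ∠AWP = 90°.

Therefore, the measure of angle ∠AWP = 90°.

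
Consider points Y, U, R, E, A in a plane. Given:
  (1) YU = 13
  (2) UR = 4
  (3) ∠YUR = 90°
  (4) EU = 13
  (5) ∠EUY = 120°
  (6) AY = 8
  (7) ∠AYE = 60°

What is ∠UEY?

Step 1: By the law of cosines on triangle EUY: EY² = 13² + 13² − 2·13·13·cos(120°) = 507, so EY = 13·√3.
Step 2: By the inverse law of cosines on triangle UEY: cos(∠UEY) = (13² + (13·√3)² − 13²) / (2·13·13·√3) = 507/585.43 = 0.866, so ∠UEY = 30°.

Therefore, the measure of angle ∠UEY = 30°.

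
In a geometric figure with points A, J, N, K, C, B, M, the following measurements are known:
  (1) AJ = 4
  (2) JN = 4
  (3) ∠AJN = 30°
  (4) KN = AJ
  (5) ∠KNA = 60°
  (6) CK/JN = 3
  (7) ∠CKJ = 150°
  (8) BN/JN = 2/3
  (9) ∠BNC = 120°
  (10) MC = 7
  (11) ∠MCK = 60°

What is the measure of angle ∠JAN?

Step 1: By the law of cosines on triangle AJN: AN² = 4² + 4² − 2·4·4·cos(30°) = 4.29, so AN ≈ 2.07.
Step 2: By the inverse law of cosines on triangle JAN: cos(∠JAN) = (4² + 2.07² − 4²) / (2·4·2.07) = 4.29/16.56 = 0.2588, so ∠JAN = 75°.

Therefore, the measure of angle ∠JAN = 75°.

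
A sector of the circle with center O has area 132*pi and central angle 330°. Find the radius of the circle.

Sector area A = πr² × θ/360, so r² = 360A / (πθ).
r² = 360 × 132*pi / (π × 330)
r² = 144
r = 12

12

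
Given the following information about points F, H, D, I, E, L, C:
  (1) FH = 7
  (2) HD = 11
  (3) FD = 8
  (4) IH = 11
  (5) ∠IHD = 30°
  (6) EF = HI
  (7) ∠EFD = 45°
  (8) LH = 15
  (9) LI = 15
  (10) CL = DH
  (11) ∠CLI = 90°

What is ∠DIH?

Step 1: By the law of cosines on triangle IHD: ID² = 11² + 11² − 2·11·11·cos(30°) = 32.42, so ID ≈ 5.69.
Step 2: By the inverse law of cosines on triangle DIH: cos(∠DIH) = (5.69² + 11² − 11²) / (2·5.69·11) = 32.42/125.27 = 0.2588, so ∠DIH = 75°.

Therefore, the measure of angle ∠DIH = 75°.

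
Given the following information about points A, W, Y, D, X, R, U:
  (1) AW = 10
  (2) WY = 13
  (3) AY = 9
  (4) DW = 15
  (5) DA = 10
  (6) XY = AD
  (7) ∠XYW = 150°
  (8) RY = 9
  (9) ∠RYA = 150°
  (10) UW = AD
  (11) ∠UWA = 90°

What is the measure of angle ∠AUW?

From the given relations: UW = AD = 10.
Step 1: By the law of cosines on triangle UWA: UA² = 10² + 10² − 2·10·10·cos(90°) = 200, so UA = 10·√2.
Step 2: By the inverse law of cosines on triangle AUW: cos(∠AUW) = ((10·√2)² + 10² − 10²) / (2·10·√2·10) = 200/282.84 = 0.7071, so ∠AUW = 45°.

Therefore, the measure of angle ∠AUW = 45°.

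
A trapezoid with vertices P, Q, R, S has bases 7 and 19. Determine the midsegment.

The midsegment (median) of a trapezoid connects the midpoints of the non-parallel sides.
Its length is the average of the two bases: (7 + 19) / 2 = 13.

13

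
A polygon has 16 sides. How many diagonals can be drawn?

Each of the 16 vertices connects to 13 non-adjacent vertices via diagonals.
Total connections = 16 × 13 = 208, but each diagonal is counted twice.
Number of diagonals = 208 / 2 = 104.

104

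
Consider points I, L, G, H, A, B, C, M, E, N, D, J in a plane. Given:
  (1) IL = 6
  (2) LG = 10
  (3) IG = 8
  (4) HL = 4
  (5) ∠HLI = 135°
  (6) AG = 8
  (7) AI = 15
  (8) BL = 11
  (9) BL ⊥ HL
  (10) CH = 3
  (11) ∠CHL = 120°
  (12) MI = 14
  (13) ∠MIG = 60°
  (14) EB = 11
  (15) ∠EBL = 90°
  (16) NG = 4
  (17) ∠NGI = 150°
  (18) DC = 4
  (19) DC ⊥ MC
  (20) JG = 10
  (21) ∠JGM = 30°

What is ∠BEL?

Step 1: By the law of cosines on triangle EBL: EL² = 11² + 11² − 2·11·11·cos(90°) = 242, so EL = 11·√2.
Step 2: By the inverse law of cosines on triangle BEL: cos(∠BEL) = (11² + (11·√2)² − 11²) / (2·11·11·√2) = 242/342.24 = 0.7071, so ∠BEL = 45°.

Therefore, the measure of angle ∠BEL = 45°.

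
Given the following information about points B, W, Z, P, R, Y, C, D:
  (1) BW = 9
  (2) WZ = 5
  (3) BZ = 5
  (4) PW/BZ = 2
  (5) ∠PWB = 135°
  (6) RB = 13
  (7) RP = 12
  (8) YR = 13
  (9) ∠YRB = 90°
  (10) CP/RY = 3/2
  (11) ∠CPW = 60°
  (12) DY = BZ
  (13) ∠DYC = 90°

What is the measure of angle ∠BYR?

Step 1: By the law of cosines on triangle YRB: YB² = 13² + 13² − 2·13·13·cos(90°) = 338, so YB = 13·√2.
Step 2: By the inverse law of cosines on triangle BYR: cos(∠BYR) = ((13·√2)² + 13² − 13²) / (2·13·√2·13) = 338/478 = 0.7071, so ∠BYR = 45°.

Therefore, the measure of angle ∠BYR = 45°.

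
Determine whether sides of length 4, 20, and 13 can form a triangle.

Check the triangle inequality: 4 + 13 = 17 ≤ 20.
Since the sum of two sides does not exceed the third, no triangle can be formed.

No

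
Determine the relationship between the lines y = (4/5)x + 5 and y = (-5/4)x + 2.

Slope of line 1: m1 = 4/5
Slope of line 2: m2 = -5/4
Two lines are perpendicular when the product of their slopes is -1 (negative reciprocals).
m1 * m2 = (4/5) * (-5/4) = -1, confirming perpendicularity.

Perpendicular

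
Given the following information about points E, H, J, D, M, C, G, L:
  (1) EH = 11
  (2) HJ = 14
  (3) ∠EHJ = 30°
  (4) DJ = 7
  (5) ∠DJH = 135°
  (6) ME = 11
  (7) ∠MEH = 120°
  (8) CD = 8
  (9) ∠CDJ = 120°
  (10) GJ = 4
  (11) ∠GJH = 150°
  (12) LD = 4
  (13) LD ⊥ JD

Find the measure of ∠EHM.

Step 1: By the law of cosines on triangle HEM: HM² = 11² + 11² − 2·11·11·cos(120°) = 363, so HM = 11·√3.
Step 2: By the inverse law of cosines on triangle EHM: cos(∠EHM) = (11² + (11·√3)² − 11²) / (2·11·11·√3) = 363/419.16 = 0.866, so ∠EHM = 30°.

Therefore, the measure of angle ∠EHM = 30°.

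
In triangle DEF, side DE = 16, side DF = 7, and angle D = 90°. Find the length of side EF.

The included angle is 90°, so the triangle is right-angled at D. The opposite side EF is the hypotenuse.
By the Pythagorean theorem: EF = sqrt(16^2 + 7^2) = sqrt(305) = sqrt(305).

sqrt(305)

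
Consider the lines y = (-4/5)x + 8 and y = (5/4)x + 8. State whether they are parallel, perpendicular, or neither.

Slope of line 1: m1 = -4/5
Slope of line 2: m2 = 5/4
m1 * m2 = (-4/5) * (5/4) = -1 = -1, so the lines are perpendicular.

Perpendicular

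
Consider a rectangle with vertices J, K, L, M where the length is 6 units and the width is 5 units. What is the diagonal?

Using the Pythagorean theorem:
d² = 6² + 5² = 36 + 25 = 61
d = sqrt(61)

sqrt(61)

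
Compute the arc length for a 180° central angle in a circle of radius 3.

Arc length = 2π(3)(1/2) = 3*pi

3*pi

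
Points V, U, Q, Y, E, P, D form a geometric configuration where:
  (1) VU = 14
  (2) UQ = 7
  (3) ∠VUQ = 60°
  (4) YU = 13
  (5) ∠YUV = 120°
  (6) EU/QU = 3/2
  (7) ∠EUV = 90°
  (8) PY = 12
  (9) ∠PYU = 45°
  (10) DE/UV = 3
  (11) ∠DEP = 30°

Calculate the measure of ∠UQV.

Step 1: By the law of cosines on triangle QUV: QV² = 7² + 14² − 2·7·14·cos(60°) = 147, so QV = 7·√3.
Step 2: By the inverse law of cosines on triangle UQV: cos(∠UQV) = (7² + (7·√3)² − 14²) / (2·7·7·√3) = 0/169.74 = 0, so ∠UQV = 90°.

Therefore, the measure of angle ∠UQV = 90°.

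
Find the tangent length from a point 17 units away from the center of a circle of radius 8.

The tangent, radius, and line from the external point to the center form a right triangle.
The right angle is where the tangent meets the radius.
By the Pythagorean theorem: tangent² + 8² = 17²
tangent² = 289 - 64 = 225
tangent = 15

15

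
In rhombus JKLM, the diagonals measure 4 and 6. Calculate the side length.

In a rhombus, the diagonals bisect each other perpendicularly, creating four congruent right triangles.
Each triangle has legs 2 (half of 4) and 3 (half of 6).
The hypotenuse of each right triangle is a side of the rhombus:
side = sqrt(2^2 + 3^2) = sqrt(13)

sqrt(13)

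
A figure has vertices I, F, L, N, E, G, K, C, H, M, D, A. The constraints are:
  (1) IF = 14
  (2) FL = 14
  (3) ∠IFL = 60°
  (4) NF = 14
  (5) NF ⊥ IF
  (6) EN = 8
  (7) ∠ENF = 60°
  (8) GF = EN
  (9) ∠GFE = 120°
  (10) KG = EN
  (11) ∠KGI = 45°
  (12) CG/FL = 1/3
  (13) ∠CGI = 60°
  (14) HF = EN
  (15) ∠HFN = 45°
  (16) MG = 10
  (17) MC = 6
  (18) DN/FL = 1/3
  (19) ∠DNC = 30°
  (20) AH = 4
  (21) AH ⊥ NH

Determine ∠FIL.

Step 1: By the law of cosines on triangle IFL: IL² = 14² + 14² − 2·14·14·cos(60°) = 196, so IL = 14.
Step 2: By the inverse law of cosines on triangle FIL: cos(∠FIL) = (14² + 14² − 14²) / (2·14·14) = 196/392 = 0.5, so ∠FIL = 60°.

Therefore, the measure of angle ∠FIL = 60°.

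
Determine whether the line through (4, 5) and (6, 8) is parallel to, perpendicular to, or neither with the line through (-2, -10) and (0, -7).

Slope of line 1: m1 = (8 - 5)/(6 - 4) = 3/2 = 3/2
Slope of line 2: m2 = (-7 - -10)/(0 - -2) = 3/2 = 3/2
Since m1 = m2 = 3/2, the lines are parallel.

Parallel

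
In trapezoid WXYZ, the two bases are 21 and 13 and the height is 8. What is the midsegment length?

midsegment = (21 + 13) / 2 = 34 / 2 = 17

17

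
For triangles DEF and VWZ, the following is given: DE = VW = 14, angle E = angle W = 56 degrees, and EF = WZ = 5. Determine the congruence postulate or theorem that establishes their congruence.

The given information provides:
DE = VW = 14, angle E = angle W = 56 degrees, and EF = WZ = 5
This matches the SAS congruence theorem.
Two pairs of corresponding sides and the included angle are equal (Side-Angle-Side).

SAS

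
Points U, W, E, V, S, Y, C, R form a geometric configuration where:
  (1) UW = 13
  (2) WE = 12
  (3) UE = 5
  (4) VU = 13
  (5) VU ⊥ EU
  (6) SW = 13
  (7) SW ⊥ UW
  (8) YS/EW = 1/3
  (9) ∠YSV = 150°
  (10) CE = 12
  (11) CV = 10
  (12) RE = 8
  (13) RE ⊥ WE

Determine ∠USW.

Step 1: By the law of cosines on triangle SWU: SU² = 13² + 13² − 2·13·13·cos(90°) = 338, so SU = 13·√2.
Step 2: By the inverse law of cosines on triangle USW: cos(∠USW) = ((13·√2)² + 13² − 13²) / (2·13·√2·13) = 338/478 = 0.7071, so ∠USW = 45°.

Therefore, the measure of angle ∠USW = 45°.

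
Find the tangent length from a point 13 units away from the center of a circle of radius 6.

The tangent, radius, and line from the external point to the center form a right triangle.
The right angle is where the tangent meets the radius.
By the Pythagorean theorem: tangent² + 6² = 13²
tangent² = 169 - 36 = 133
tangent = sqrt(133)

sqrt(133)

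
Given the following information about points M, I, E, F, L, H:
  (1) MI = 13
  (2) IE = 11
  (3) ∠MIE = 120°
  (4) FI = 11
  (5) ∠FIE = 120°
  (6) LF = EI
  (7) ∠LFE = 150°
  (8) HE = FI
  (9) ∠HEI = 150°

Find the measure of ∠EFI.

Step 1: By the law of cosines on triangle FIE: FE² = 11² + 11² − 2·11·11·cos(120°) = 363, so FE = 11·√3.
Step 2: By the inverse law of cosines on triangle EFI: cos(∠EFI) = ((11·√3)² + 11² − 11²) / (2·11·√3·11) = 363/419.16 = 0.866, so ∠EFI = 30°.

Therefore, the measure of angle ∠EFI = 30°.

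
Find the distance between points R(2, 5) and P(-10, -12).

The horizontal distance is |-10 - 2| = 12 and the vertical distance is |-12 - 5| = 17.
By the Pythagorean theorem, d = sqrt(12^2 + 17^2) = sqrt(433).

sqrt(433)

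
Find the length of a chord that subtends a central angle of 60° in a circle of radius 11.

Chord = 2(11) sin(30°) = 11

11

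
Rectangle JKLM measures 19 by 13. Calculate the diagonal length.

d = sqrt(19^2 + 13^2) = sqrt(530)

sqrt(530)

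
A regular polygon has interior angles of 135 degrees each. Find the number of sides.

Exterior angle = 180 - 135 = 45. n = 360 / 45 = 8.

8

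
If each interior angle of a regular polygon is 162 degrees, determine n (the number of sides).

Exterior angle = 180 - 162 = 18. n = 360 / 18 = 20.

20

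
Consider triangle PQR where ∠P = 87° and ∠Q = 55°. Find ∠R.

angle R = 180 - 87 - 55 = 38 degrees.

38 degrees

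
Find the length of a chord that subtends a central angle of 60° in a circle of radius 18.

Drop a perpendicular from the center to the chord, bisecting both the chord and the central angle.
Each half-chord = r sin(θ/2) = 18 sin(30°).
The full chord = 2 × 18 × sin(30°) = 18.

18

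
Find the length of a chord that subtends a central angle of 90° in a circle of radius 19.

Chord = 2(19) sin(45°) = 19*sqrt(2)

19*sqrt(2)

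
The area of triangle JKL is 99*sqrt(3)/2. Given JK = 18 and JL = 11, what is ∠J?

Area = (1/2) * a * b * sin(C)
sin(C) = 2 * Area / (a * b)
sin(C) = 2 * 99*sqrt(3)/2 / (18 * 11)
sin(C) = sqrt(3)/2
C = arcsin(sqrt(3)/2) = 60°
Since sin(180° - C) = sin(C), the obtuse angle 120° gives the same area, so C = 60° or C = 120°.

60° or 120°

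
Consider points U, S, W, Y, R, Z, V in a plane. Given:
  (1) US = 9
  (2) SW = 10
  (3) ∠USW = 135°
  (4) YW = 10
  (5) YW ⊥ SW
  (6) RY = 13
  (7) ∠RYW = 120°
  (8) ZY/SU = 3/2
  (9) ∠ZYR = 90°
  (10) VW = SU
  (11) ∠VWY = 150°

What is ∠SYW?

Step 1: By the law of cosines on triangle YWS: YS² = 10² + 10² − 2·10·10·cos(90°) = 200, so YS = 10·√2.
Step 2: By the inverse law of cosines on triangle SYW: cos(∠SYW) = ((10·√2)² + 10² − 10²) / (2·10·√2·10) = 200/282.84 = 0.7071, so ∠SYW = 45°.

Therefore, the measure of angle ∠SYW = 45°.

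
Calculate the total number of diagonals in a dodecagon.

Total line segments between 12 vertices = C(12,2) = 66.
Subtract the 12 sides: 66 - 12 = 54 diagonals.

54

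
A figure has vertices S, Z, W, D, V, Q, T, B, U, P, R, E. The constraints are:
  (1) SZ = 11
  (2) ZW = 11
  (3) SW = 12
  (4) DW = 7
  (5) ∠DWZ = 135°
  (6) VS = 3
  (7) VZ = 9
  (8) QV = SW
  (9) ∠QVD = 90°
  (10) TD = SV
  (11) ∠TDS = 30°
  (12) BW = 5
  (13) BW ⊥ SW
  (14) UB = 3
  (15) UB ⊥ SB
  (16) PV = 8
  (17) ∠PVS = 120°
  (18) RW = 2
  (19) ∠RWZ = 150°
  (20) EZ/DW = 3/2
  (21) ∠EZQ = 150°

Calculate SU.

Step 1: By the law of cosines on triangle BWS: BS² = 5² + 12² − 2·5·12·cos(90°) = 169, so BS = 13.
Step 2: By the law of cosines on triangle SBU: SU² = 13² + 3² − 2·13·3·cos(90°) = 178, so SU = √178.

Therefore, the length of SU = √178.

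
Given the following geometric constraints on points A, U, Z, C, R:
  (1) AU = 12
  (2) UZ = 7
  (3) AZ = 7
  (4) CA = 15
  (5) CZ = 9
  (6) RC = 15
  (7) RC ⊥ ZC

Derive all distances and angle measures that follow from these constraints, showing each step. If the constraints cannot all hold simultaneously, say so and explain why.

The constraints are consistent.

Step 1: From ZC = 9, CR = 15, and ∠ZCR = 90°, by the law of cosines:
  ZR² = ZC² + CR² - 2·ZC·CR·cos(90°) = 81 + 225 - 0 = 306
  ZR = 3·√34

Step 2: From AC = 15, AZ = 7, CZ = 9, by the inverse law of cosines:
  cos(∠CAZ) = (AC² + AZ² - CZ²) / (2·AC·AZ)
  ∠CAZ = 23.21°

Step 3: From AU = 12, AZ = 7, UZ = 7, by the inverse law of cosines:
  cos(∠UAZ) = (AU² + AZ² - UZ²) / (2·AU·AZ)
  ∠UAZ = 31°

Step 4: From UA = 12, UZ = 7, AZ = 7, by the inverse law of cosines:
  cos(∠AUZ) = (UA² + UZ² - AZ²) / (2·UA·UZ)
  ∠AUZ = 31°

Step 5: From ZA = 7, ZC = 9, AC = 15, by the inverse law of cosines:
  cos(∠AZC) = (ZA² + ZC² - AC²) / (2·ZA·ZC)
  ∠AZC = 138.94°

Step 6: From ZA = 7, ZU = 7, AU = 12, by the inverse law of cosines:
  cos(∠AZU) = (ZA² + ZU² - AU²) / (2·ZA·ZU)
  ∠AZU = 117.99°

Step 7: From CA = 15, CZ = 9, AZ = 7, by the inverse law of cosines:
  cos(∠ACZ) = (CA² + CZ² - AZ²) / (2·CA·CZ)
  ∠ACZ = 17.85°

Step 8: From ZC = 9, ZR = 3·√34, CR = 15, by the inverse law of cosines:
  cos(∠CZR) = (ZC² + ZR² - CR²) / (2·ZC·ZR)
  ∠CZR = 59.04°

Step 9: From RC = 15, RZ = 3·√34, CZ = 9, by the inverse law of cosines:
  cos(∠CRZ) = (RC² + RZ² - CZ²) / (2·RC·RZ)
  ∠CRZ = 30.96°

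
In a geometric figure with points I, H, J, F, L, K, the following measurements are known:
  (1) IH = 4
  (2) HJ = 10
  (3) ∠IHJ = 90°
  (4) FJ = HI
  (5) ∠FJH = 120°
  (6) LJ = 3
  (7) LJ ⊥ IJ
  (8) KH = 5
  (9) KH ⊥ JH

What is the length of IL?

Step 1: By the law of cosines on triangle JHI: JI² = 10² + 4² − 2·10·4·cos(90°) = 116, so JI = 2·√29.
Step 2: By the law of cosines on triangle IJL: IL² = (2·√29)² + 3² − 2·2·√29·3·cos(90°) = 125, so IL = 5·√5.

Therefore, the length of IL = 5·√5.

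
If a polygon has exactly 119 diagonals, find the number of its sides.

Using d = n(n - 3)/2, we solve 119 = n(n - 3)/2.
So n(n - 3) = 238.
Testing n = 17: 17 * 14 = 238 = 238. Correct.
The polygon has 17 sides.

17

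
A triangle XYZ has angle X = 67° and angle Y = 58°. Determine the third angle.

angle Z = 180 - 67 - 58 = 55 degrees.

55 degrees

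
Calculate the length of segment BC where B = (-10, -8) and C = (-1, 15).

d = sqrt((9)^2 + (23)^2) = sqrt(610)

sqrt(610)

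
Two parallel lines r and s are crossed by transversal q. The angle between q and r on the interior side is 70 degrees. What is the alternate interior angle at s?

Alternate interior angles lie on opposite sides of the transversal, between the parallel lines.
By the alternate interior angle theorem, they are equal: 70 degrees.

70 degrees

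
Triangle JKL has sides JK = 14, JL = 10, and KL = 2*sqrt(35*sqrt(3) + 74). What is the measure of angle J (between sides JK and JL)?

When all three sides of a triangle are known, the law of cosines can be rearranged to find any angle.
cos(C) = (a² + b² - c²) / (2ab) gives cos(J) = -sqrt(3)/2.
Taking the inverse cosine: J = 150°.

150°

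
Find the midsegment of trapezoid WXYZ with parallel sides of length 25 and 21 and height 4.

The midsegment of a trapezoid = (base1 + base2) / 2
midsegment = (25 + 21) / 2
midsegment = 46 / 2
midsegment = 23

23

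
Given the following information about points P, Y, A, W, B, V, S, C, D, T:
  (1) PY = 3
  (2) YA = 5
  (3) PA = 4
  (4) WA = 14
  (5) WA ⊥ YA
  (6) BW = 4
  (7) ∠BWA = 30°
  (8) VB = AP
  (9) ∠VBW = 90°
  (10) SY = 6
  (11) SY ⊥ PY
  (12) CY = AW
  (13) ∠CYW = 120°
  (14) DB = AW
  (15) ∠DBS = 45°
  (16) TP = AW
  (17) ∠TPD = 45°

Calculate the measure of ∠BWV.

From the given relations: VB = AP = 4.
Step 1: By the law of cosines on triangle WBV: WV² = 4² + 4² − 2·4·4·cos(90°) = 32, so WV = 4·√2.
Step 2: By the inverse law of cosines on triangle BWV: cos(∠BWV) = (4² + (4·√2)² − 4²) / (2·4·4·√2) = 32/45.25 = 0.7071, so ∠BWV = 45°.

Therefore, the measure of angle ∠BWV = 45°.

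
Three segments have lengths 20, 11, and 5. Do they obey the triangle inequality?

No.
The triangle inequality is violated: 11 + 5 = 16 ≤ 20.
These lengths cannot form a triangle.

No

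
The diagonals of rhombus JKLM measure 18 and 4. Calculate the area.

Area of a rhombus = (d1 * d2) / 2
Area = (18 * 4) / 2
Area = 72 / 2
Area = 36

36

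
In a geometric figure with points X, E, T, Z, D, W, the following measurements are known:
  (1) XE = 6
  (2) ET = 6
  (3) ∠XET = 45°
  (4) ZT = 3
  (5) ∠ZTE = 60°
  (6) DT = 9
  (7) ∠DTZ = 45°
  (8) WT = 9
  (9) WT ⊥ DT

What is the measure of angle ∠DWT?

Step 1: By the law of cosines on triangle WTD: WD² = 9² + 9² − 2·9·9·cos(90°) = 162, so WD = 9·√2.
Step 2: By the inverse law of cosines on triangle DWT: cos(∠DWT) = ((9·√2)² + 9² − 9²) / (2·9·√2·9) = 162/229.1 = 0.7071, so ∠DWT = 45°.

Therefore, the measure of angle ∠DWT = 45°.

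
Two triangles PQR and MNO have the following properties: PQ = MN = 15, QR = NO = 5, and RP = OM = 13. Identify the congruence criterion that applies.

Consider the given information: PQ = MN = 15, QR = NO = 5, and RP = OM = 13
This is not ASA or HL: ASA requires two angles and the side between them. HL only applies to right triangles with matching hypotenuse and leg.
The correct criterion is SSS. All three pairs of corresponding sides are equal (Side-Side-Side).

SSS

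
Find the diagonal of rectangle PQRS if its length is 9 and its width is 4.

d = sqrt(9^2 + 4^2) = sqrt(97)

sqrt(97)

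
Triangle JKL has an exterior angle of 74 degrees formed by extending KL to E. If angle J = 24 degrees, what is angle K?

The exterior angle theorem states that an exterior angle equals the sum of the two non-adjacent interior angles.
So 74 = 24 + angle K, which gives angle K = 74 - 24 = 50 degrees.

50 degrees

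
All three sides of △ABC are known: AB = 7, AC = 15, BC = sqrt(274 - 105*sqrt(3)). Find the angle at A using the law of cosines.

cos(A) = (7² + 15² - (sqrt(274 - 105*sqrt(3)))²) / (2 × 7 × 15) = sqrt(3)/2, so A = arccos(sqrt(3)/2) = 30°.

30°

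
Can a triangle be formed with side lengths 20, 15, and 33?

Sort the sides: 15, 20, 33.
It suffices to check that the sum of the two smallest exceeds the largest:
15 + 20 = 35 > 33. ✓
Yes, a valid triangle can be formed.

Yes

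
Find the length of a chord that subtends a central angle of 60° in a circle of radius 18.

Chord = 2(18) sin(30°) = 18

18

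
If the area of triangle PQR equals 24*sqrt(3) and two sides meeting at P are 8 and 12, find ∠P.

From the SAS area formula Area = (1/2)ab sin(C), rearranging gives sin(C) = 2*Area/(ab).
sin(C) = 2 * 24*sqrt(3) / (96) = sqrt(3)/2.
Therefore C = arcsin(sqrt(3)/2) = 60°.
Since sin(180° - C) = sin(C), the obtuse angle 120° gives the same area, so C = 60° or C = 120°.

60° or 120°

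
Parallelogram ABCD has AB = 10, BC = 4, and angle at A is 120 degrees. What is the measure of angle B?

Opposite sides of a parallelogram are parallel, so consecutive angles form co-interior angles on a transversal.
Co-interior angles sum to 180°, giving angle B = 180 - 120 = 60 degrees.

60 degrees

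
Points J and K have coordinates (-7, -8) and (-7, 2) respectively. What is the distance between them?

d = sqrt((-7 - -7)^2 + (2 - -8)^2)
d = sqrt(0^2 + 10^2)
d = sqrt(0 + 100)
d = sqrt(100) = 10

10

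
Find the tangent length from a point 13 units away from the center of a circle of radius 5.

Let T be the point of tangency. Then CT ⊥ AT (radius ⊥ tangent).
In right triangle CTA: CA² = CT² + AT²
13² = 5² + AT²
AT² = 144, AT = 12

12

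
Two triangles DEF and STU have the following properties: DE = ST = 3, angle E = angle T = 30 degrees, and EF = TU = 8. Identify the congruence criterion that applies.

The given information provides:
DE = ST = 3, angle E = angle T = 30 degrees, and EF = TU = 8
This matches the SAS congruence theorem.
Two pairs of corresponding sides and the included angle are equal (Side-Angle-Side).

SAS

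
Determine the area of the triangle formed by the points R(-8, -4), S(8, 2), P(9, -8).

Using the Shoelace formula for a triangle:
Area = (1/2)|x0(y1 - y2) + x1(y2 - y0) + x2(y0 - y1)|
Area = (1/2)|-8(2 - -8) + 8(-8 - -4) + 9(-4 - 2)|
Area = (1/2)|-80 + -32 + -54|
Area = (1/2)|-166|
Area = (1/2)(166)
Area = 83

83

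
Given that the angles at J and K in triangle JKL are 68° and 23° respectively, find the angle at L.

The interior angles sum to 180°: angle L = 180 - 68 - 23 = 89°.
The triangle is acute (angles 68°, 23°, 89°).

89 degrees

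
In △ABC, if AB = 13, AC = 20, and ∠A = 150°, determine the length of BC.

When two sides and the included angle are known, the law of cosines gives the third side.
c^2 = a^2 + b^2 - 2ab cos(C) generalizes the Pythagorean theorem to non-right triangles.
Here: BC^2 = 169 + 400 - 520*(-sqrt(3)/2) = 260*sqrt(3) + 569
BC = sqrt(260*sqrt(3) + 569)

sqrt(260*sqrt(3) + 569)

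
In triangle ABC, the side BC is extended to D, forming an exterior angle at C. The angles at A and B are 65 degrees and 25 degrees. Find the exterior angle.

The interior angle at C is 180 - 65 - 25 = 90 degrees.
The exterior angle and interior angle at C are supplementary:
Exterior angle = 180 - 90 = 90 degrees.

90 degrees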